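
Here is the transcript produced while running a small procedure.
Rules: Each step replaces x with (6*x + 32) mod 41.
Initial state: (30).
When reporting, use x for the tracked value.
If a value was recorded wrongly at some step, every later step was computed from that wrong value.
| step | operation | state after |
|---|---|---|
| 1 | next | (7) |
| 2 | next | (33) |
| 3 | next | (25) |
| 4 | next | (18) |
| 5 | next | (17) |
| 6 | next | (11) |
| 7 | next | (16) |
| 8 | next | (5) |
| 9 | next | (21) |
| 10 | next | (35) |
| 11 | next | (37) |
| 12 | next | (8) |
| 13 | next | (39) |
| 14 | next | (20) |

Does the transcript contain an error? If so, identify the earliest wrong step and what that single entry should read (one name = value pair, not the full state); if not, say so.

1. x = (6*30 + 32) mod 41 = 7 (exactly as logged)
2. x = (6*7 + 32) mod 41 = 33 (exactly as logged)
3. x = (6*33 + 32) mod 41 = 25 (exactly as logged)
4. x = (6*25 + 32) mod 41 = 18 (verified)
5. x = (6*18 + 32) mod 41 = 17 (same as recorded)
6. x = (6*17 + 32) mod 41 = 11 (same as recorded)
7. x = (6*11 + 32) mod 41 = 16 (exactly as logged)
8. x = (6*16 + 32) mod 41 = 5 (checks out)
9. x = (6*5 + 32) mod 41 = 21 (checks out)
10. x = (6*21 + 32) mod 41 = 35 (agrees with the transcript)
11. x = (6*35 + 32) mod 41 = 37 (same as recorded)
12. x = (6*37 + 32) mod 41 = 8 (consistent with the transcript)
13. x = (6*8 + 32) mod 41 = 39 (checks out)
14. x = (6*39 + 32) mod 41 = 20 (matches)
Nothing is out of place; the run is error-free.

no error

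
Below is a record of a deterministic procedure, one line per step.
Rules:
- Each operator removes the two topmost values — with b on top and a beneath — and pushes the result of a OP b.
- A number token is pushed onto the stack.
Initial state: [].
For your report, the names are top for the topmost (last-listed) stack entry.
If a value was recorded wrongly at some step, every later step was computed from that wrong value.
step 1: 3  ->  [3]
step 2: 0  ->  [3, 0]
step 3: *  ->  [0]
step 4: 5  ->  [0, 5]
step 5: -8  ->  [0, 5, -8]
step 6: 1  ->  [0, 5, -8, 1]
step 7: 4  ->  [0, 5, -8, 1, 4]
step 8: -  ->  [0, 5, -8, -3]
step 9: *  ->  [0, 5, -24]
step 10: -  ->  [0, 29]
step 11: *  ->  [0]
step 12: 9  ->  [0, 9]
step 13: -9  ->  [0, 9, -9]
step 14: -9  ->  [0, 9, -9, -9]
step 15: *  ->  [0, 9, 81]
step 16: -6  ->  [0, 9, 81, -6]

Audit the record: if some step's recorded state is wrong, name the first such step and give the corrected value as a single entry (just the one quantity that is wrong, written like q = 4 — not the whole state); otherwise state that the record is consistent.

step 9, top = 24

Recomputing the run from the initial state:
step 1: [3]
step 2: [3, 0]
step 3: [0]
step 4: [0, 5]
step 5: [0, 5, -8]
step 6: [0, 5, -8, 1]
step 7: [0, 5, -8, 1, 4]
step 8: [0, 5, -8, -3]
step 9: [0, 5, 24]
step 10: [0, -19]
step 11: [0]
step 12: [0, 9]
step 13: [0, 9, -9]
step 14: [0, 9, -9, -9]
step 15: [0, 9, 81]
step 16: [0, 9, 81, -6]
The first disagreement with the record is at step 9, where the value should be top = 24.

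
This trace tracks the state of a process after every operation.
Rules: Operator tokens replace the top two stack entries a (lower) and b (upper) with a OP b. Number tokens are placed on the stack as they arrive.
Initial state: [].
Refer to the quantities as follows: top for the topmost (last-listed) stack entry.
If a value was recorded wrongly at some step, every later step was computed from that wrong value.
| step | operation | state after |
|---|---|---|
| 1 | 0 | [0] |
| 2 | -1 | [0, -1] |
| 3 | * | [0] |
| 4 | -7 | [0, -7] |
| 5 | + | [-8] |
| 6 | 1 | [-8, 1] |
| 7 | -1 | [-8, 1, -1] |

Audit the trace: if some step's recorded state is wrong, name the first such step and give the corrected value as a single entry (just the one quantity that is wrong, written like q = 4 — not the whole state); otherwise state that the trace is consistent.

1. push 0: top = 0 (checks out)
2. push -1: top = -1 (same as recorded)
3. 0 * -1 = 0 (in agreement)
4. push -7: top = -7 (same as recorded)
5. 0 + -7 = -7 (first mismatch against the trace)
First deviation found at step 5; the corrected entry is top = -7.

step 5, top = -7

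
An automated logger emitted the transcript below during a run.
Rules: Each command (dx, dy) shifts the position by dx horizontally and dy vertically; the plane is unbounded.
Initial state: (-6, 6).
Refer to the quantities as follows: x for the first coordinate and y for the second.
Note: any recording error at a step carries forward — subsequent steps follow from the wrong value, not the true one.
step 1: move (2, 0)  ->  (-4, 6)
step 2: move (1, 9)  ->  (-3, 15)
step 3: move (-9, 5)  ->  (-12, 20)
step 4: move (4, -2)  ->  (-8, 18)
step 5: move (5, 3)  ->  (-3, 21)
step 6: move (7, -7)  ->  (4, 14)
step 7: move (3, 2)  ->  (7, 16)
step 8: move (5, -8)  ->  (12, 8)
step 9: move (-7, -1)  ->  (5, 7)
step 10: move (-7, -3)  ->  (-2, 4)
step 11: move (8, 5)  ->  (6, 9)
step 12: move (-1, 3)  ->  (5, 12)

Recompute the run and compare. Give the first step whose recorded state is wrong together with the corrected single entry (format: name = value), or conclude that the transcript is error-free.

no error

Recomputing the run from the initial state:
step 1: x = -4, y = 6
step 2: x = -3, y = 15
step 3: x = -12, y = 20
step 4: x = -8, y = 18
step 5: x = -3, y = 21
step 6: x = 4, y = 14
step 7: x = 7, y = 16
step 8: x = 12, y = 8
step 9: x = 5, y = 7
step 10: x = -2, y = 4
step 11: x = 6, y = 9
step 12: x = 5, y = 12
This matches the transcript at every step.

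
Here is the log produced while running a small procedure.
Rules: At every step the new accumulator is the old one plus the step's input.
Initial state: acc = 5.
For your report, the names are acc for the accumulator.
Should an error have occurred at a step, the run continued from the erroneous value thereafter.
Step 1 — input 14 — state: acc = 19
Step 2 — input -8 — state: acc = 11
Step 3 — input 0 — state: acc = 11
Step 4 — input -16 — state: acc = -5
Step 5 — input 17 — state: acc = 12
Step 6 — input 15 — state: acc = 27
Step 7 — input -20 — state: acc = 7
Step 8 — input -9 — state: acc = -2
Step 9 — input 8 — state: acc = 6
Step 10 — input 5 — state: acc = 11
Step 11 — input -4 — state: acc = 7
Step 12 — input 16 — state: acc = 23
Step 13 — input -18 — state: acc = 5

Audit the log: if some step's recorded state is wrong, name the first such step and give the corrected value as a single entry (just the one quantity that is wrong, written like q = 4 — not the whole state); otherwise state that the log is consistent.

no error

Step 1: acc = 5 + 14 = 19 — confirmed correct.
Step 2: acc = 19 + -8 = 11 — agrees with the log.
Step 3: acc = 11 + 0 = 11 — matches.
Step 4: acc = 11 + -16 = -5 — matches.
Step 5: acc = -5 + 17 = 12 — no discrepancy.
Step 6: acc = 12 + 15 = 27 — checks out.
Step 7: acc = 27 + -20 = 7 — checks out.
Step 8: acc = 7 + -9 = -2 — same as recorded.
Step 9: acc = -2 + 8 = 6 — verified.
Step 10: acc = 6 + 5 = 11 — same as recorded.
Step 11: acc = 11 + -4 = 7 — same as recorded.
Step 12: acc = 7 + 16 = 23 — same as recorded.
Step 13: acc = 23 + -18 = 5 — verified.
All steps check out; nothing to correct.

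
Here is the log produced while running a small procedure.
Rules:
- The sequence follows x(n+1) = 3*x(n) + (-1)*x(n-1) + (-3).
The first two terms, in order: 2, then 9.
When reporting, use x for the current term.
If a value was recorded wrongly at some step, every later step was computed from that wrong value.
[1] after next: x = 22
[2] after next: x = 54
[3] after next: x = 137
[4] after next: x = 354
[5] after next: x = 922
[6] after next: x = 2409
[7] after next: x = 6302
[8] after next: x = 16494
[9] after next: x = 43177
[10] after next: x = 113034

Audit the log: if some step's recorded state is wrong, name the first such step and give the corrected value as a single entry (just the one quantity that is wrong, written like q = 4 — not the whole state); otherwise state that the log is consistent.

Step 1: x = 3*(9) + (-1)*(2) + (-3) = 22 — checks out.
Step 2: x = 3*(22) + (-1)*(9) + (-3) = 54 — checks out.
Step 3: x = 3*(54) + (-1)*(22) + (-3) = 137 — exactly as logged.
Step 4: x = 3*(137) + (-1)*(54) + (-3) = 354 — exactly as logged.
Step 5: x = 3*(354) + (-1)*(137) + (-3) = 922 — consistent with the log.
Step 6: x = 3*(922) + (-1)*(354) + (-3) = 2409 — no discrepancy.
Step 7: x = 3*(2409) + (-1)*(922) + (-3) = 6302 — in agreement.
Step 8: x = 3*(6302) + (-1)*(2409) + (-3) = 16494 — consistent with the log.
Step 9: x = 3*(16494) + (-1)*(6302) + (-3) = 43177 — matches.
Step 10: x = 3*(43177) + (-1)*(16494) + (-3) = 113034 — verified.
All entries verified; no error found.

no error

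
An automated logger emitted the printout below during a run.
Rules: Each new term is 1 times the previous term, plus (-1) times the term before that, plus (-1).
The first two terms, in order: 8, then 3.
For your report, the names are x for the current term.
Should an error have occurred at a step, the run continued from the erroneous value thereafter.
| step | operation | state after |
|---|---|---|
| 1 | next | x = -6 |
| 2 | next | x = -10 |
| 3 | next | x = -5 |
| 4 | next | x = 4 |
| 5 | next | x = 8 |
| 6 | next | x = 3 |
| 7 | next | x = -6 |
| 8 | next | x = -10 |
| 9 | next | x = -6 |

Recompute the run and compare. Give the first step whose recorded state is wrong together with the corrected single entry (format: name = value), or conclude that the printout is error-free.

step 9, x = -5

Step 1: x = 1*(3) + (-1)*(8) + (-1) = -6 — exactly as logged.
Step 2: x = 1*(-6) + (-1)*(3) + (-1) = -10 — matches.
Step 3: x = 1*(-10) + (-1)*(-6) + (-1) = -5 — no discrepancy.
Step 4: x = 1*(-5) + (-1)*(-10) + (-1) = 4 — verified.
Step 5: x = 1*(4) + (-1)*(-5) + (-1) = 8 — checks out.
Step 6: x = 1*(8) + (-1)*(4) + (-1) = 3 — no discrepancy.
Step 7: x = 1*(3) + (-1)*(8) + (-1) = -6 — same as recorded.
Step 8: x = 1*(-6) + (-1)*(3) + (-1) = -10 — confirmed correct.
Step 9: x = 1*(-10) + (-1)*(-6) + (-1) = -5 — the printout has a different value.
The earliest wrong entry is at step 9: it should read x = -5.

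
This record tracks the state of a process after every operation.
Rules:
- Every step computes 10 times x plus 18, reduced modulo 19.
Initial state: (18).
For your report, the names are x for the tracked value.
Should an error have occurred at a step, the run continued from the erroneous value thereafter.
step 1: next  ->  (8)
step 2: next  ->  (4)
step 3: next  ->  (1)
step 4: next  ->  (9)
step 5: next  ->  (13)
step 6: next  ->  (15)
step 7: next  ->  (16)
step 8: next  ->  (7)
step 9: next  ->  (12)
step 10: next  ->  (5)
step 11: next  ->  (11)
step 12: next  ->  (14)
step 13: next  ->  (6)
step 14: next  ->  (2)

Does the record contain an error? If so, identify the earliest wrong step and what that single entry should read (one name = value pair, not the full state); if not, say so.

Recomputing the run from the initial state:
step 1: x = 8
step 2: x = 3
step 3: x = 10
step 4: x = 4
step 5: x = 1
step 6: x = 9
step 7: x = 13
step 8: x = 15
step 9: x = 16
step 10: x = 7
step 11: x = 12
step 12: x = 5
step 13: x = 11
step 14: x = 14
The first disagreement with the record is at step 2, where the value should be x = 3.

step 2, x = 3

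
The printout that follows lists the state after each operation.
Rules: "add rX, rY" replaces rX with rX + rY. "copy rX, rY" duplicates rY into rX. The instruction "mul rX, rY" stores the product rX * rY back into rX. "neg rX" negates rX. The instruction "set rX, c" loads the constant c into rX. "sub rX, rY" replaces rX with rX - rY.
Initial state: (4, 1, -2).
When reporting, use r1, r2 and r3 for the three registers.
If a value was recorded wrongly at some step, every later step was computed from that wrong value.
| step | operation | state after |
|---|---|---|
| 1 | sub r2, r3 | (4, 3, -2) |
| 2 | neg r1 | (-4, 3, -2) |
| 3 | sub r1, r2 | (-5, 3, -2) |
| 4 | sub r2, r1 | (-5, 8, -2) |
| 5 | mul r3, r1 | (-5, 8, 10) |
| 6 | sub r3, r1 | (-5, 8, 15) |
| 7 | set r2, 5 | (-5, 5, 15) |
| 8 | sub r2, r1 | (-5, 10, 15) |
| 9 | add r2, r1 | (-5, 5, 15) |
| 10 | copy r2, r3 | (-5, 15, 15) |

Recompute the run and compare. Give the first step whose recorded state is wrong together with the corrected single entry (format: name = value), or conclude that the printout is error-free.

step 1: r2 = 1 - -2 = 3 -> no discrepancy
step 2: r1 = -(4) = -4 -> exactly as logged
step 3: r1 = -4 - 3 = -7 -> first mismatch against the printout
Conclusion: step 3 carries the first error; the entry should be r1 = -7.

step 3, r1 = -7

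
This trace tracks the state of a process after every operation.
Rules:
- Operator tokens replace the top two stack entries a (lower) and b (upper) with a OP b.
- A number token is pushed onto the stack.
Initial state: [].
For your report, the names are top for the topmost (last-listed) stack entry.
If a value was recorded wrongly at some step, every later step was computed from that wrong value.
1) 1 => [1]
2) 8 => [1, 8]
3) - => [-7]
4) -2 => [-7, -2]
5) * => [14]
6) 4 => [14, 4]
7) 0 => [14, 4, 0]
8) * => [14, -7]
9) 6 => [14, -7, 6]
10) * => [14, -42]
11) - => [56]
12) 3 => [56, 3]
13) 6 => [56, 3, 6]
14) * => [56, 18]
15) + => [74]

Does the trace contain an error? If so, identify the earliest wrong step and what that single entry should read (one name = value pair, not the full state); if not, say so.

step 8, top = 0

Recomputing the run from the initial state:
step 1: [1]
step 2: [1, 8]
step 3: [-7]
step 4: [-7, -2]
step 5: [14]
step 6: [14, 4]
step 7: [14, 4, 0]
step 8: [14, 0]
step 9: [14, 0, 6]
step 10: [14, 0]
step 11: [14]
step 12: [14, 3]
step 13: [14, 3, 6]
step 14: [14, 18]
step 15: [32]
The first disagreement with the trace is at step 8, where the value should be top = 0.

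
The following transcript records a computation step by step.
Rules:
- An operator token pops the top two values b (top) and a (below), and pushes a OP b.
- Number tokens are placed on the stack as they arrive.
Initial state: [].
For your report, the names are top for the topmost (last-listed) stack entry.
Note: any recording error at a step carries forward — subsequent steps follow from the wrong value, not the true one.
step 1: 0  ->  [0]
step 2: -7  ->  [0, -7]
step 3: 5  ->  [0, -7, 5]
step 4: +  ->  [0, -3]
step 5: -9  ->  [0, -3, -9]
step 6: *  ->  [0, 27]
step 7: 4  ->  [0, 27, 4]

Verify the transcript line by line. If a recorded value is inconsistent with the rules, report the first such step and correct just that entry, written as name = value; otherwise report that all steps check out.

step 1: push 0: top = 0 -> matches
step 2: push -7: top = -7 -> exactly as logged
step 3: push 5: top = 5 -> matches
step 4: -7 + 5 = -2 -> the entry is off here
The audit stops at step 4: the recorded entry is wrong and should be top = -2.

step 4, top = -2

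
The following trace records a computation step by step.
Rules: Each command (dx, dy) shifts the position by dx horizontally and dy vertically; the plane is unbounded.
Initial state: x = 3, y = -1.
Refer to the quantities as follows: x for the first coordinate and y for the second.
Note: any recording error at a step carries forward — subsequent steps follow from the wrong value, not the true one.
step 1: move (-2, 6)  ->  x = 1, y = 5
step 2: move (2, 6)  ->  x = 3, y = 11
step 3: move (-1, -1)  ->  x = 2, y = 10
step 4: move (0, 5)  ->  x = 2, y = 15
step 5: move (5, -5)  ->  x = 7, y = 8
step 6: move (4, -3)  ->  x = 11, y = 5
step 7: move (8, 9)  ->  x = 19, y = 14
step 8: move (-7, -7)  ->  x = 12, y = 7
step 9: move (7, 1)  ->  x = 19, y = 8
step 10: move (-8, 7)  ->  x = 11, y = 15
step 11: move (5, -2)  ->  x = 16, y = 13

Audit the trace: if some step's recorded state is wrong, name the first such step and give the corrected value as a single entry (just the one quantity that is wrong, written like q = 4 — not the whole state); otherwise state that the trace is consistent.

Recomputing the run from the initial state:
step 1: x = 1, y = 5
step 2: x = 3, y = 11
step 3: x = 2, y = 10
step 4: x = 2, y = 15
step 5: x = 7, y = 10
step 6: x = 11, y = 7
step 7: x = 19, y = 16
step 8: x = 12, y = 9
step 9: x = 19, y = 10
step 10: x = 11, y = 17
step 11: x = 16, y = 15
The first disagreement with the trace is at step 5, where the value should be y = 10.

step 5, y = 10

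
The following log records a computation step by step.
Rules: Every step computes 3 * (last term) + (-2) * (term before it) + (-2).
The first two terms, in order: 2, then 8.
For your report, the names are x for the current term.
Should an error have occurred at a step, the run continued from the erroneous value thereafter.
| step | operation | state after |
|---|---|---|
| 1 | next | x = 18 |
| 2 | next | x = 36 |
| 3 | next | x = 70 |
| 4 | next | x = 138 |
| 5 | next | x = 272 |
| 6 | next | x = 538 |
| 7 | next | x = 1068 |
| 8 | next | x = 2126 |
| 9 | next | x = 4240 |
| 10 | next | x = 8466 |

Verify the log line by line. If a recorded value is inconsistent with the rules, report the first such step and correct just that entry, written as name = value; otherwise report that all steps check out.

step 4, x = 136

Recomputing the run from the initial state:
step 1: x = 18
step 2: x = 36
step 3: x = 70
step 4: x = 136
step 5: x = 266
step 6: x = 524
step 7: x = 1038
step 8: x = 2064
step 9: x = 4114
step 10: x = 8212
The first disagreement with the log is at step 4, where the value should be x = 136.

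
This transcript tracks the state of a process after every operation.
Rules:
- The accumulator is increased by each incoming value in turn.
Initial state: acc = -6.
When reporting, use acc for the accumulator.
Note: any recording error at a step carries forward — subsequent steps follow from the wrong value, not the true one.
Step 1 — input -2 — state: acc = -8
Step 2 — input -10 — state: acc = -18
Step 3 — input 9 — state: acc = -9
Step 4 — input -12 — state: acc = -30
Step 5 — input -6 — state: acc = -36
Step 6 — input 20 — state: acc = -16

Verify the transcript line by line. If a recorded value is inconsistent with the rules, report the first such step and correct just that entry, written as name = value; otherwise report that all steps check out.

step 4, acc = -21

Recomputing the run from the initial state:
step 1: acc = -8
step 2: acc = -18
step 3: acc = -9
step 4: acc = -21
step 5: acc = -27
step 6: acc = -7
The first disagreement with the transcript is at step 4, where the value should be acc = -21.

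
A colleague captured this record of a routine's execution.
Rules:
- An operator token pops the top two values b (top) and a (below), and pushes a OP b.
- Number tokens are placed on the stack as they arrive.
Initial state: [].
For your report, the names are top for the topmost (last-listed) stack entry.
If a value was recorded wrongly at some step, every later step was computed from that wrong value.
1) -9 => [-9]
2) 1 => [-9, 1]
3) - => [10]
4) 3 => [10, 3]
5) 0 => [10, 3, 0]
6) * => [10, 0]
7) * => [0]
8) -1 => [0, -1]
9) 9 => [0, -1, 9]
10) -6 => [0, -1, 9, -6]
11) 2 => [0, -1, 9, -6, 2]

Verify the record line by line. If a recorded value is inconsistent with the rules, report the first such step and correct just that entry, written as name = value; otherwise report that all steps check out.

step 3, top = -10

Recomputing the run from the initial state:
step 1: [-9]
step 2: [-9, 1]
step 3: [-10]
step 4: [-10, 3]
step 5: [-10, 3, 0]
step 6: [-10, 0]
step 7: [0]
step 8: [0, -1]
step 9: [0, -1, 9]
step 10: [0, -1, 9, -6]
step 11: [0, -1, 9, -6, 2]
The first disagreement with the record is at step 3, where the value should be top = -10.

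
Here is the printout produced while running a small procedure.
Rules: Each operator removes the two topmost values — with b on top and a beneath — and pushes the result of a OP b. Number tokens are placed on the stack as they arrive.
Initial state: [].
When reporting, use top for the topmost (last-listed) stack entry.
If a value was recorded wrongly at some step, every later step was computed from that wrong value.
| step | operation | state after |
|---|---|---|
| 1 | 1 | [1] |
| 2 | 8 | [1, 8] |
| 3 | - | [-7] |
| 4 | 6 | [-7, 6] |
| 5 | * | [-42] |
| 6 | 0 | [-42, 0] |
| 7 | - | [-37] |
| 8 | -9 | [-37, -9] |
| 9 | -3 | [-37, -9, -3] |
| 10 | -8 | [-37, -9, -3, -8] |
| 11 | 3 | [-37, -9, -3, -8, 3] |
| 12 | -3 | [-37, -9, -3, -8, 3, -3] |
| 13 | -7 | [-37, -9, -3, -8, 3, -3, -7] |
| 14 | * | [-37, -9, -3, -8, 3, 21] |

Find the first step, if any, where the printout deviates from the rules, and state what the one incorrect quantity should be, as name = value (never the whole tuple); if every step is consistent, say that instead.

Step 1: push 1: top = 1 — exactly as logged.
Step 2: push 8: top = 8 — no discrepancy.
Step 3: 1 - 8 = -7 — checks out.
Step 4: push 6: top = 6 — checks out.
Step 5: -7 * 6 = -42 — no discrepancy.
Step 6: push 0: top = 0 — verified.
Step 7: -42 - 0 = -42 — a discrepancy with the printout.
So the first discrepancy is step 7, where the right value is top = -42.

step 7, top = -42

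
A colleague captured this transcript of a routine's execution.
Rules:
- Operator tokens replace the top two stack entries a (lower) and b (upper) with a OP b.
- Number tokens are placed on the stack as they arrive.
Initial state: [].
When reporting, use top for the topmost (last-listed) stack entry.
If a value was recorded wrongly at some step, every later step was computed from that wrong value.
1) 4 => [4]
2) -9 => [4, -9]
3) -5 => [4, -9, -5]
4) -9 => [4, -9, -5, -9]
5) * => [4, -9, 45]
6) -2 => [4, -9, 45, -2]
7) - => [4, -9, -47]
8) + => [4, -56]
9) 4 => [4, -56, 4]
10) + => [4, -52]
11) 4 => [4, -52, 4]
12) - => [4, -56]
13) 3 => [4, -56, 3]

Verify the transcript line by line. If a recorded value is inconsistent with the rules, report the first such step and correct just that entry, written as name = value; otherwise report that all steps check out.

step 7, top = 47

Step 1: push 4: top = 4 — confirmed correct.
Step 2: push -9: top = -9 — consistent with the transcript.
Step 3: push -5: top = -5 — matches.
Step 4: push -9: top = -9 — consistent with the transcript.
Step 5: -5 * -9 = 45 — verified.
Step 6: push -2: top = -2 — confirmed correct.
Step 7: 45 - -2 = 47 — this is not what the transcript shows.
The audit stops at step 7: the recorded entry is wrong and should be top = 47.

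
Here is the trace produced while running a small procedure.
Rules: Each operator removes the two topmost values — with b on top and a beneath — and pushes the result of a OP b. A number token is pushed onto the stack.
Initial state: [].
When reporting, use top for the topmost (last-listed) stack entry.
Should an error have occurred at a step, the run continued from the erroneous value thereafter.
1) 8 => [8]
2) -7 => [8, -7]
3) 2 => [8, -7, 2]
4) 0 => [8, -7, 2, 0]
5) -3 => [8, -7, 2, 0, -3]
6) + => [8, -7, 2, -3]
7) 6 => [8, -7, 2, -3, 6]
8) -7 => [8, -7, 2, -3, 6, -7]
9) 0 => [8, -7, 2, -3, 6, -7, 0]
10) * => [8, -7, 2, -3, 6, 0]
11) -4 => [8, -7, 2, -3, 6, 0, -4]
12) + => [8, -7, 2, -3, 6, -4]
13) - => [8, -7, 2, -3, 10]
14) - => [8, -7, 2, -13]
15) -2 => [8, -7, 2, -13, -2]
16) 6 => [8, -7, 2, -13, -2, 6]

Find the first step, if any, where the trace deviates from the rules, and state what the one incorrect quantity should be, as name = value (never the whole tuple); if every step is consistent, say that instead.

no error

Recomputing the run from the initial state:
step 1: [8]
step 2: [8, -7]
step 3: [8, -7, 2]
step 4: [8, -7, 2, 0]
step 5: [8, -7, 2, 0, -3]
step 6: [8, -7, 2, -3]
step 7: [8, -7, 2, -3, 6]
step 8: [8, -7, 2, -3, 6, -7]
step 9: [8, -7, 2, -3, 6, -7, 0]
step 10: [8, -7, 2, -3, 6, 0]
step 11: [8, -7, 2, -3, 6, 0, -4]
step 12: [8, -7, 2, -3, 6, -4]
step 13: [8, -7, 2, -3, 10]
step 14: [8, -7, 2, -13]
step 15: [8, -7, 2, -13, -2]
step 16: [8, -7, 2, -13, -2, 6]
This matches the trace at every step.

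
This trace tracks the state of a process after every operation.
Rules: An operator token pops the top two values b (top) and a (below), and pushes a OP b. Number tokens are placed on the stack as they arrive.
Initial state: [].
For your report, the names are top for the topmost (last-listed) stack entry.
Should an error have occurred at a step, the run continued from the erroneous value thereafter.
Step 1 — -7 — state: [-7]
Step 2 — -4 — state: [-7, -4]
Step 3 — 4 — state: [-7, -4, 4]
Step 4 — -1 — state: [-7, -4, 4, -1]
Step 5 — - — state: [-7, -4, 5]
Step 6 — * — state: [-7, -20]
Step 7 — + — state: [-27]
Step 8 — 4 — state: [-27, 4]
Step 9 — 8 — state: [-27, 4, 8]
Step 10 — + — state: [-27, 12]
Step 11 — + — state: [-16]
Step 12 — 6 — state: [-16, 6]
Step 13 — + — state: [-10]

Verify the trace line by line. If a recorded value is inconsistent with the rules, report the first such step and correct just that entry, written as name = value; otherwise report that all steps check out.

step 11, top = -15

1. push -7: top = -7 (same as recorded)
2. push -4: top = -4 (agrees with the trace)
3. push 4: top = 4 (consistent with the trace)
4. push -1: top = -1 (agrees with the trace)
5. 4 - -1 = 5 (confirmed correct)
6. -4 * 5 = -20 (exactly as logged)
7. -7 + -20 = -27 (consistent with the trace)
8. push 4: top = 4 (confirmed correct)
9. push 8: top = 8 (confirmed correct)
10. 4 + 8 = 12 (confirmed correct)
11. -27 + 12 = -15 (the trace disagrees here)
That makes step 11 the first incorrect line — top = -15 is what it should show.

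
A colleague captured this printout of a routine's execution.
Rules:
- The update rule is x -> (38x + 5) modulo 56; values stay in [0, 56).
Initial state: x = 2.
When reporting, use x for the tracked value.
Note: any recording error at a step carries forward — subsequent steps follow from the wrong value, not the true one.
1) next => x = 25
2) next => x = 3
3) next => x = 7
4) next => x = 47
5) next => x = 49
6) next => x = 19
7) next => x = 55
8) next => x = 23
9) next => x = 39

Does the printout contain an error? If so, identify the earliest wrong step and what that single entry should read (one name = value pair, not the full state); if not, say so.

step 1: x = (38*2 + 5) mod 56 = 25 -> matches
step 2: x = (38*25 + 5) mod 56 = 3 -> same as recorded
step 3: x = (38*3 + 5) mod 56 = 7 -> agrees with the printout
step 4: x = (38*7 + 5) mod 56 = 47 -> confirmed correct
step 5: x = (38*47 + 5) mod 56 = 55 -> the entry is off here
The audit stops at step 5: the recorded entry is wrong and should be x = 55.

step 5, x = 55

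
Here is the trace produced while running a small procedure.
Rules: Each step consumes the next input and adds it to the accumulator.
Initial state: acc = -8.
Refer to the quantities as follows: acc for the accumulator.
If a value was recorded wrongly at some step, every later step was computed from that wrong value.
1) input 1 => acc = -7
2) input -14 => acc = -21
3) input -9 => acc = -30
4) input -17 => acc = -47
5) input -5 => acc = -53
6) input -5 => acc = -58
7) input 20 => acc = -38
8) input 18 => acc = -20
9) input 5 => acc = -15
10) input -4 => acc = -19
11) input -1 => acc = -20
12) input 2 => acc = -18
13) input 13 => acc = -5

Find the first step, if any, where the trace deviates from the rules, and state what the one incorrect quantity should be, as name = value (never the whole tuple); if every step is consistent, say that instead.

step 5, acc = -52

Recomputing the run from the initial state:
step 1: acc = -7
step 2: acc = -21
step 3: acc = -30
step 4: acc = -47
step 5: acc = -52
step 6: acc = -57
step 7: acc = -37
step 8: acc = -19
step 9: acc = -14
step 10: acc = -18
step 11: acc = -19
step 12: acc = -17
step 13: acc = -4
The first disagreement with the trace is at step 5, where the value should be acc = -52.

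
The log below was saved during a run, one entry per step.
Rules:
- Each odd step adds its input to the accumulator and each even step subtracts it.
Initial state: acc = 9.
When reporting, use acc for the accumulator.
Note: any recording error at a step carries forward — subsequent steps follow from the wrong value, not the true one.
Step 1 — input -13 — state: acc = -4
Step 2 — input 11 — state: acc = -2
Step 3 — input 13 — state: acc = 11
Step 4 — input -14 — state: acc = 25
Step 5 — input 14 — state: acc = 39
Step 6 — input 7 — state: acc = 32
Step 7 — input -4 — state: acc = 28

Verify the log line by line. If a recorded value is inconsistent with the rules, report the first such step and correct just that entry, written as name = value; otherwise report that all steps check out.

Step 1: acc = 9 + -13 = -4 — checks out.
Step 2: acc = -4 - 11 = -15 — the log disagrees here.
That makes step 2 the first incorrect line — acc = -15 is what it should show.

step 2, acc = -15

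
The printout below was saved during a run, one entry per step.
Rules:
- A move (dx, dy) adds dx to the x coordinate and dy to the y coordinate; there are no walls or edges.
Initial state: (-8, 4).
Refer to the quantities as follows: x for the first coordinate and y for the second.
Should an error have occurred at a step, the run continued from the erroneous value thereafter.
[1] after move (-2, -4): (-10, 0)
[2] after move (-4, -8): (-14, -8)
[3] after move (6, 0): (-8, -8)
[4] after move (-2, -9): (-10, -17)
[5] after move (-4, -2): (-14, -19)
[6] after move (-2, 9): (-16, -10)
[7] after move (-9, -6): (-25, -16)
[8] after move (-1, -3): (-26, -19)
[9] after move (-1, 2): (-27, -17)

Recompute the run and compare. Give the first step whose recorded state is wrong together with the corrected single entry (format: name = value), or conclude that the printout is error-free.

no error

Recomputing the run from the initial state:
step 1: x = -10, y = 0
step 2: x = -14, y = -8
step 3: x = -8, y = -8
step 4: x = -10, y = -17
step 5: x = -14, y = -19
step 6: x = -16, y = -10
step 7: x = -25, y = -16
step 8: x = -26, y = -19
step 9: x = -27, y = -17
This matches the printout at every step.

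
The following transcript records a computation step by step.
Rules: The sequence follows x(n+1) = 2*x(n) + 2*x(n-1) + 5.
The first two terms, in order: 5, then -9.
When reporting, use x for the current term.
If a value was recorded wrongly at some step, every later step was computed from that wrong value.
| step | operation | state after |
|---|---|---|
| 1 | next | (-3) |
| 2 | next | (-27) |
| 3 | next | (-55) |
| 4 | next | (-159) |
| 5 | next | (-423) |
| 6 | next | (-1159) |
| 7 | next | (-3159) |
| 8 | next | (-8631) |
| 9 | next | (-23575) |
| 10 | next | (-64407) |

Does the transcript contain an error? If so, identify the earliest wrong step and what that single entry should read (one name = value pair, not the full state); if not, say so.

Recomputing the run from the initial state:
step 1: x = -3
step 2: x = -19
step 3: x = -39
step 4: x = -111
step 5: x = -295
step 6: x = -807
step 7: x = -2199
step 8: x = -6007
step 9: x = -16407
step 10: x = -44823
The first disagreement with the transcript is at step 2, where the value should be x = -19.

step 2, x = -19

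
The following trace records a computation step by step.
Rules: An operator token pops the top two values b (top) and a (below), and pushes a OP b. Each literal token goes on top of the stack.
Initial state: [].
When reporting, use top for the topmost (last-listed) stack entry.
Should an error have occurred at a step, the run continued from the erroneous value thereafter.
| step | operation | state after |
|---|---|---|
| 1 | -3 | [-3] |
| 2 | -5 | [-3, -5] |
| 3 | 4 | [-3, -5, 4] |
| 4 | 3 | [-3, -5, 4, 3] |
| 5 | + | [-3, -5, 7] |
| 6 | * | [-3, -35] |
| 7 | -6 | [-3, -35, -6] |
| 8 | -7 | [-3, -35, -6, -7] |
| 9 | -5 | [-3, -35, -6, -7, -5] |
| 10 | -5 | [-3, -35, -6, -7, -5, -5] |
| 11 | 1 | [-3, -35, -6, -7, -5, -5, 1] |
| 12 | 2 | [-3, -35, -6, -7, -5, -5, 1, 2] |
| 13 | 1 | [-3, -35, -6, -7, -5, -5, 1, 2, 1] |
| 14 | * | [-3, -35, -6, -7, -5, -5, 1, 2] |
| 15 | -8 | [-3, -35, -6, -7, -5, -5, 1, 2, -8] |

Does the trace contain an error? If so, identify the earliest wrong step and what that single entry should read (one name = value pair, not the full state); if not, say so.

Recomputing the run from the initial state:
step 1: [-3]
step 2: [-3, -5]
step 3: [-3, -5, 4]
step 4: [-3, -5, 4, 3]
step 5: [-3, -5, 7]
step 6: [-3, -35]
step 7: [-3, -35, -6]
step 8: [-3, -35, -6, -7]
step 9: [-3, -35, -6, -7, -5]
step 10: [-3, -35, -6, -7, -5, -5]
step 11: [-3, -35, -6, -7, -5, -5, 1]
step 12: [-3, -35, -6, -7, -5, -5, 1, 2]
step 13: [-3, -35, -6, -7, -5, -5, 1, 2, 1]
step 14: [-3, -35, -6, -7, -5, -5, 1, 2]
step 15: [-3, -35, -6, -7, -5, -5, 1, 2, -8]
This matches the trace at every step.

no error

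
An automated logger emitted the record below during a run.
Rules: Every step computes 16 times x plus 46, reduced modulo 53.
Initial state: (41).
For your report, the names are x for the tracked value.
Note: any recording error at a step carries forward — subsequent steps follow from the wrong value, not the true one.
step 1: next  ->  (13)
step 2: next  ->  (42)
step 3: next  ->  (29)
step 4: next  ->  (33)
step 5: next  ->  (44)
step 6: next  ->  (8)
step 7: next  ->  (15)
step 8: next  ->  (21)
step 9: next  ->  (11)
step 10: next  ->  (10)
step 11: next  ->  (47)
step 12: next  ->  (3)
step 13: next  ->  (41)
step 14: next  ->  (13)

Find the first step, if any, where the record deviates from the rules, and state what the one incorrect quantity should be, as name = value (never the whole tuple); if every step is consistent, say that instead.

Recomputing the run from the initial state:
step 1: x = 13
step 2: x = 42
step 3: x = 29
step 4: x = 33
step 5: x = 44
step 6: x = 8
step 7: x = 15
step 8: x = 21
step 9: x = 11
step 10: x = 10
step 11: x = 47
step 12: x = 3
step 13: x = 41
step 14: x = 13
This matches the record at every step.

no error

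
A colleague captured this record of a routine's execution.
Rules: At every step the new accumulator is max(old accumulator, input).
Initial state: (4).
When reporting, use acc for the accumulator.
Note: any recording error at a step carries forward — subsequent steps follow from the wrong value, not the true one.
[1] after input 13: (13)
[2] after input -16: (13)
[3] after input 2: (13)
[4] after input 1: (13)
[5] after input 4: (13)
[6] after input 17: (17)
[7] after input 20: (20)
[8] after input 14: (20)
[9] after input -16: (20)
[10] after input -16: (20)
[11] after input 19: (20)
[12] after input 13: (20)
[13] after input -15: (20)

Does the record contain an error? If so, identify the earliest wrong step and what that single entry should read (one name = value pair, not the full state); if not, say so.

Step 1: acc = max(4, 13) = 13 — exactly as logged.
Step 2: acc = max(13, -16) = 13 — exactly as logged.
Step 3: acc = max(13, 2) = 13 — no discrepancy.
Step 4: acc = max(13, 1) = 13 — in agreement.
Step 5: acc = max(13, 4) = 13 — matches.
Step 6: acc = max(13, 17) = 17 — verified.
Step 7: acc = max(17, 20) = 20 — same as recorded.
Step 8: acc = max(20, 14) = 20 — no discrepancy.
Step 9: acc = max(20, -16) = 20 — agrees with the record.
Step 10: acc = max(20, -16) = 20 — exactly as logged.
Step 11: acc = max(20, 19) = 20 — confirmed correct.
Step 12: acc = max(20, 13) = 20 — in agreement.
Step 13: acc = max(20, -15) = 20 — consistent with the record.
The whole run recomputes cleanly — no discrepancies.

no error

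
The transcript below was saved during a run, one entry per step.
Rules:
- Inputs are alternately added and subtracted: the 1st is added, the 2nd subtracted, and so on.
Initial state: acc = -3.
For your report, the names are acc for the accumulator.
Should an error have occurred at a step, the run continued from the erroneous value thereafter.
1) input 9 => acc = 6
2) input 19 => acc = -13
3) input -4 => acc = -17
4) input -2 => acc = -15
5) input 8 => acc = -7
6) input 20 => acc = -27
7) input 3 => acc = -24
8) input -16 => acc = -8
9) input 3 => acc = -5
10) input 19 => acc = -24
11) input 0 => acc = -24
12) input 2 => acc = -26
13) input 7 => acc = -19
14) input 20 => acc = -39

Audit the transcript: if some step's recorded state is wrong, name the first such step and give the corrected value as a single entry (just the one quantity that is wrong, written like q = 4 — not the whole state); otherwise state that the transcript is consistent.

Step 1: acc = -3 + 9 = 6 — in agreement.
Step 2: acc = 6 - 19 = -13 — agrees with the transcript.
Step 3: acc = -13 + -4 = -17 — confirmed correct.
Step 4: acc = -17 - -2 = -15 — exactly as logged.
Step 5: acc = -15 + 8 = -7 — exactly as logged.
Step 6: acc = -7 - 20 = -27 — agrees with the transcript.
Step 7: acc = -27 + 3 = -24 — agrees with the transcript.
Step 8: acc = -24 - -16 = -8 — confirmed correct.
Step 9: acc = -8 + 3 = -5 — consistent with the transcript.
Step 10: acc = -5 - 19 = -24 — in agreement.
Step 11: acc = -24 + 0 = -24 — no discrepancy.
Step 12: acc = -24 - 2 = -26 — checks out.
Step 13: acc = -26 + 7 = -19 — confirmed correct.
Step 14: acc = -19 - 20 = -39 — consistent with the transcript.
The whole run recomputes cleanly — no discrepancies.

no error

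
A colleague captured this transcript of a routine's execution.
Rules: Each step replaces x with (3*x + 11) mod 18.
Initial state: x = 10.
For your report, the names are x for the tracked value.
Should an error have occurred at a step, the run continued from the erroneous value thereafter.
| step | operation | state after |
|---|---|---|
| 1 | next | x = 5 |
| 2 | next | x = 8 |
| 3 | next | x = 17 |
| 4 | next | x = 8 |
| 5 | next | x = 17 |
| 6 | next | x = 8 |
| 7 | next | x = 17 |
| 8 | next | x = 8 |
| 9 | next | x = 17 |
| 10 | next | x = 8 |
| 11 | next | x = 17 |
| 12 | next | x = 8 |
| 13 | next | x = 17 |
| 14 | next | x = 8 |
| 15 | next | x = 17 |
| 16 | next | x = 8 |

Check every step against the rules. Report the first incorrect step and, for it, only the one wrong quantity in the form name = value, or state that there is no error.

no error

step 1: x = (3*10 + 11) mod 18 = 5 -> verified
step 2: x = (3*5 + 11) mod 18 = 8 -> in agreement
step 3: x = (3*8 + 11) mod 18 = 17 -> checks out
step 4: x = (3*17 + 11) mod 18 = 8 -> consistent with the transcript
step 5: x = (3*8 + 11) mod 18 = 17 -> verified
step 6: x = (3*17 + 11) mod 18 = 8 -> matches
step 7: x = (3*8 + 11) mod 18 = 17 -> no discrepancy
step 8: x = (3*17 + 11) mod 18 = 8 -> no discrepancy
step 9: x = (3*8 + 11) mod 18 = 17 -> confirmed correct
step 10: x = (3*17 + 11) mod 18 = 8 -> agrees with the transcript
step 11: x = (3*8 + 11) mod 18 = 17 -> agrees with the transcript
step 12: x = (3*17 + 11) mod 18 = 8 -> matches
step 13: x = (3*8 + 11) mod 18 = 17 -> agrees with the transcript
step 14: x = (3*17 + 11) mod 18 = 8 -> consistent with the transcript
step 15: x = (3*8 + 11) mod 18 = 17 -> confirmed correct
step 16: x = (3*17 + 11) mod 18 = 8 -> exactly as logged
Nothing is out of place; the run is error-free.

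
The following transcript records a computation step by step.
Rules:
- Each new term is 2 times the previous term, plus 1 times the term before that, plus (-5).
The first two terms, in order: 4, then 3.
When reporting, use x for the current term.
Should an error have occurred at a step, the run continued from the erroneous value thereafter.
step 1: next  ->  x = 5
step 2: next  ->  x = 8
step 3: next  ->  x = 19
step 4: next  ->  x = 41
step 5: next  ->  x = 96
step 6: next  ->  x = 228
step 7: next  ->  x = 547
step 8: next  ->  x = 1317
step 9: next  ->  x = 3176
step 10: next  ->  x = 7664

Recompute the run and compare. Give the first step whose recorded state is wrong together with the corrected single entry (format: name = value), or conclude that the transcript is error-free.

step 3, x = 16

Recomputing the run from the initial state:
step 1: x = 5
step 2: x = 8
step 3: x = 16
step 4: x = 35
step 5: x = 81
step 6: x = 192
step 7: x = 460
step 8: x = 1107
step 9: x = 2669
step 10: x = 6440
The first disagreement with the transcript is at step 3, where the value should be x = 16.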